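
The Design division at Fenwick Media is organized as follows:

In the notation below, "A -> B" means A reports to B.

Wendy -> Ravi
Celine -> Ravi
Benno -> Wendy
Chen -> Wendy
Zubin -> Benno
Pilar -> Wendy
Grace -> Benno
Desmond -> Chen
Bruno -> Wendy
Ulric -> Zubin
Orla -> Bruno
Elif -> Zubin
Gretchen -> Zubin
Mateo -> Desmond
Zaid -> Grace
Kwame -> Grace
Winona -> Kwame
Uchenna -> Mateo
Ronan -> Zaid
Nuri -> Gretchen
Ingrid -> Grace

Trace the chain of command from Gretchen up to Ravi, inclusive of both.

Gretchen -> Zubin -> Benno -> Wendy -> Ravi

Gretchen reports to Zubin. Zubin reports to Benno. Benno reports to Wendy. Wendy reports to Ravi. Ravi is at the top.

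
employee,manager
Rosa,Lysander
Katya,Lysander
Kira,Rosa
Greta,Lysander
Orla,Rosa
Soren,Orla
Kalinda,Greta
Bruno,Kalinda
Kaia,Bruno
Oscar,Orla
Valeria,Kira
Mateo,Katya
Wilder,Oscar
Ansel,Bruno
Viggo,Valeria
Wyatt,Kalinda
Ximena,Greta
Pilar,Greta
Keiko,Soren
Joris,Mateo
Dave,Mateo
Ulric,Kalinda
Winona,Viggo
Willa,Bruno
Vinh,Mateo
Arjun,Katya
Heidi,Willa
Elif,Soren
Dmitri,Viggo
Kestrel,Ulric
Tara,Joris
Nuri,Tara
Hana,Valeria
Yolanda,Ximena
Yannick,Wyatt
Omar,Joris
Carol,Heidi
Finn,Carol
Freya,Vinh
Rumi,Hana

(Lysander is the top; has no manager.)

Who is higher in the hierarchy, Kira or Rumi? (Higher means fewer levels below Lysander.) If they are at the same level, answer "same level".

Kira

Kira is 2 levels below Lysander; Rumi is 5. Kira is higher.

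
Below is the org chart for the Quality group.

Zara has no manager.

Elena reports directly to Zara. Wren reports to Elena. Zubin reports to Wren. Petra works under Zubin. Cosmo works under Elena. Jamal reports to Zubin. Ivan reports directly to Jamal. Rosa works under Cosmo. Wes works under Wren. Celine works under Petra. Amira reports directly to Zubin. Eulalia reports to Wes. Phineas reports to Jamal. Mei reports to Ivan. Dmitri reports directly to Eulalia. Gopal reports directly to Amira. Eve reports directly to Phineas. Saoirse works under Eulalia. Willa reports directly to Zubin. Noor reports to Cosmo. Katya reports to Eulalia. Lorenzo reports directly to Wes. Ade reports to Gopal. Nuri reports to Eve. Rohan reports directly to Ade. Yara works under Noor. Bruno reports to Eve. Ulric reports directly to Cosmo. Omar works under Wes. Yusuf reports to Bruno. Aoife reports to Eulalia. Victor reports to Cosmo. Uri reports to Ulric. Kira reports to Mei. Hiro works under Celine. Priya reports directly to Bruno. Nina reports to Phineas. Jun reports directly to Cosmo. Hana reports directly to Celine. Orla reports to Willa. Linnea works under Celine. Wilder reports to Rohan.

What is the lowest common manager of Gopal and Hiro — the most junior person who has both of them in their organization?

Gopal's chain of managers is Amira, Zubin, Wren, Elena, Zara. Hiro's chain of managers is Celine, Petra, Zubin, Wren, Elena, Zara. The first manager that appears in both chains is Zubin.

Zubin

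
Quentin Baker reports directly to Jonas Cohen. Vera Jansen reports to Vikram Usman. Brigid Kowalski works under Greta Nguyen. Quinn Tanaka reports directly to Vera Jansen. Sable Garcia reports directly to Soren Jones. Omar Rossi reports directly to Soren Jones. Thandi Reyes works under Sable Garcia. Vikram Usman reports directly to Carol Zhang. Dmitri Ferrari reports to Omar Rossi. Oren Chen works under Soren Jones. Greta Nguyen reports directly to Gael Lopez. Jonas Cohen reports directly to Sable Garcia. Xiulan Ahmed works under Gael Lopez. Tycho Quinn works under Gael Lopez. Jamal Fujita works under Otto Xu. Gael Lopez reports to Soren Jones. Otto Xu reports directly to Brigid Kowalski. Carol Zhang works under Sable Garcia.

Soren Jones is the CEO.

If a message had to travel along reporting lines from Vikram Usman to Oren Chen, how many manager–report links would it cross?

Vikram Usman is 3 levels below Soren Jones, and Oren Chen is 1 level below Soren Jones (their lowest common manager). The shortest path runs up from Vikram Usman to Soren Jones and back down to Oren Chen: 3 + 1 = 4 links.

4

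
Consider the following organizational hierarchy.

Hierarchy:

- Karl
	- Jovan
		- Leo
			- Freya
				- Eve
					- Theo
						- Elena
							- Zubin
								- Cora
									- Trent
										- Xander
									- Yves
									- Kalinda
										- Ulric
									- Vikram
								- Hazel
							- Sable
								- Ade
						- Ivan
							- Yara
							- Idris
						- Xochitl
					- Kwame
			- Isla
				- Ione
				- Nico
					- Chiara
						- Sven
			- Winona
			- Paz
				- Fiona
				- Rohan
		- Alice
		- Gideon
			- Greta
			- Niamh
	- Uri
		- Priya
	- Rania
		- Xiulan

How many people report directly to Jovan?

3

Jovan directly manages Leo, Alice, Gideon. That is 3 direct reports.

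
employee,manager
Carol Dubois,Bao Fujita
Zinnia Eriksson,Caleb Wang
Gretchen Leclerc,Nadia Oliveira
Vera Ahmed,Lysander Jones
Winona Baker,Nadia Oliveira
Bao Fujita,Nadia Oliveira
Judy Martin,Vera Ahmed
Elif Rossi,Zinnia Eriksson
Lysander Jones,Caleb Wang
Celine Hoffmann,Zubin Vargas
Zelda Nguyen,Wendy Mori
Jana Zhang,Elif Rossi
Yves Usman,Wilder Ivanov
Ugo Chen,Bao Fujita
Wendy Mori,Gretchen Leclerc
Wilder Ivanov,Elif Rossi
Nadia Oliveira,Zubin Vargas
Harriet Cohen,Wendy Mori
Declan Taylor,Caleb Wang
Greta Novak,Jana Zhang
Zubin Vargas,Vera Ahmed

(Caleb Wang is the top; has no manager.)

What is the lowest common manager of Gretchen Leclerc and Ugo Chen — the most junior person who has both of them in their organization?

Gretchen Leclerc's chain of managers is Nadia Oliveira, Zubin Vargas, Vera Ahmed, Lysander Jones, Caleb Wang. Ugo Chen's chain of managers is Bao Fujita, Nadia Oliveira, Zubin Vargas, Vera Ahmed, Lysander Jones, Caleb Wang. The first manager that appears in both chains is Nadia Oliveira.

Nadia Oliveira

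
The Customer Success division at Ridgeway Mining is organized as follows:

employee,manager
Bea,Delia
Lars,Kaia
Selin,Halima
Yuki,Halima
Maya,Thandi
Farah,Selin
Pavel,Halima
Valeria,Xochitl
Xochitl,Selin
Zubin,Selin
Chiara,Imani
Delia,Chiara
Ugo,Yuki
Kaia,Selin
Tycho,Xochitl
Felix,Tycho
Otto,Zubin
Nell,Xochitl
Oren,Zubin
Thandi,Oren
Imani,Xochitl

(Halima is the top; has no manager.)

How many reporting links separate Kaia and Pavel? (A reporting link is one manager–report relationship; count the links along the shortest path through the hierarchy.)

3

Kaia is 2 levels below Halima, and Pavel is 1 level below Halima (their lowest common manager). The shortest path runs up from Kaia to Halima and back down to Pavel: 2 + 1 = 3 links.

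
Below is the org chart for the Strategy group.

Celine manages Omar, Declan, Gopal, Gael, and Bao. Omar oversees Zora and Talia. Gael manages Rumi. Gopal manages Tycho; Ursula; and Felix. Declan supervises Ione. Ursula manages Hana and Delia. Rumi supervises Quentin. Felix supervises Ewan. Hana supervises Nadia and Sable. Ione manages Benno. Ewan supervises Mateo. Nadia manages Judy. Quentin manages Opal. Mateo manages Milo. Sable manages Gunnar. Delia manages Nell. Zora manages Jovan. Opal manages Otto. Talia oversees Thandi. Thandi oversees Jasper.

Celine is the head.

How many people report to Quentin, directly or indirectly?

Quentin directly manages Opal. Under Opal: Otto (1). That's 2 in total.

2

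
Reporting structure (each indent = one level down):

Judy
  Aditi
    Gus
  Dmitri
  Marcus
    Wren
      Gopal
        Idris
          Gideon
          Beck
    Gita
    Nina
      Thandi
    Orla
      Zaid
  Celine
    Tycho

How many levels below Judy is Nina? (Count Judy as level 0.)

Chain from Nina up to Judy: Nina → Marcus → Judy. That is 2 steps up, so Nina is 2 levels below Judy.

2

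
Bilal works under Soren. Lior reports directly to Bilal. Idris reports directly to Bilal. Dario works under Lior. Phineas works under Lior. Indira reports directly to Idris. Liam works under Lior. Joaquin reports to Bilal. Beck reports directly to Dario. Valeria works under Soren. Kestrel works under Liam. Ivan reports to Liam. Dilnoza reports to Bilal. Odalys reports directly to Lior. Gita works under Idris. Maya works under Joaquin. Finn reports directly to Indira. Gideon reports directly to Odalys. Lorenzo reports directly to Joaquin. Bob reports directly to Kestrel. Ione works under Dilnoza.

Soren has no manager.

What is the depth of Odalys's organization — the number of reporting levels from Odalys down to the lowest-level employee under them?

1

The longest chain under Odalys runs Odalys → Gideon, which is 1 level below Odalys.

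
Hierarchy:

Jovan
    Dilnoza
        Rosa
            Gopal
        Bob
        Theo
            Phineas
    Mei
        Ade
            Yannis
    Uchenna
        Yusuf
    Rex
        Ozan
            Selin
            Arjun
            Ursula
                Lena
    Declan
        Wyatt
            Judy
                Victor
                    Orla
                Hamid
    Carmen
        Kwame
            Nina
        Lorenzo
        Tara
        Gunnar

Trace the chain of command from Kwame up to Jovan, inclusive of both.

Kwame reports to Carmen. Carmen reports to Jovan. Jovan is at the top.

Kwame -> Carmen -> Jovan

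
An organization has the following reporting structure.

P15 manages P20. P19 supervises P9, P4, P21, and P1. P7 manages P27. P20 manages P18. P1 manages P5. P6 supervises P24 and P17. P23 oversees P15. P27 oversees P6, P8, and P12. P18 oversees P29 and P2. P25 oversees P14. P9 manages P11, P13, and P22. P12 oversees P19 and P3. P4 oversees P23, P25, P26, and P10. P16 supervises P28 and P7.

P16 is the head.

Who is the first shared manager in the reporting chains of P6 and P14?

P27

P6's chain of managers is P27, P7, P16. P14's chain of managers is P25, P4, P19, P12, P27, P7, P16. The first manager that appears in both chains is P27.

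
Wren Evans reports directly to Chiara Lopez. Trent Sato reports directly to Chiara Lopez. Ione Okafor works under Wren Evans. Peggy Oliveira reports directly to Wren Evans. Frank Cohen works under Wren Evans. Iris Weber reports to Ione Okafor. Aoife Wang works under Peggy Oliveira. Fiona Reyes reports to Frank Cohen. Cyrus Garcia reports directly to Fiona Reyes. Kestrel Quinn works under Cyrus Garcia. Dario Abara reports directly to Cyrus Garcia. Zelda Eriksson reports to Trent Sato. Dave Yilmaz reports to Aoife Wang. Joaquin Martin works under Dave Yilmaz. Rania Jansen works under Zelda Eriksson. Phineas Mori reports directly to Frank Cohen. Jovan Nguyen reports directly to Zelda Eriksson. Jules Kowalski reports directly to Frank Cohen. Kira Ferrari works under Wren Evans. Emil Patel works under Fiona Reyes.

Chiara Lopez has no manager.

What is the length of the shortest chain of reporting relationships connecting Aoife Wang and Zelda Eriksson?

Aoife Wang is 3 levels below Chiara Lopez, and Zelda Eriksson is 2 levels below Chiara Lopez (their lowest common manager). The shortest path runs up from Aoife Wang to Chiara Lopez and back down to Zelda Eriksson: 3 + 2 = 5 links.

5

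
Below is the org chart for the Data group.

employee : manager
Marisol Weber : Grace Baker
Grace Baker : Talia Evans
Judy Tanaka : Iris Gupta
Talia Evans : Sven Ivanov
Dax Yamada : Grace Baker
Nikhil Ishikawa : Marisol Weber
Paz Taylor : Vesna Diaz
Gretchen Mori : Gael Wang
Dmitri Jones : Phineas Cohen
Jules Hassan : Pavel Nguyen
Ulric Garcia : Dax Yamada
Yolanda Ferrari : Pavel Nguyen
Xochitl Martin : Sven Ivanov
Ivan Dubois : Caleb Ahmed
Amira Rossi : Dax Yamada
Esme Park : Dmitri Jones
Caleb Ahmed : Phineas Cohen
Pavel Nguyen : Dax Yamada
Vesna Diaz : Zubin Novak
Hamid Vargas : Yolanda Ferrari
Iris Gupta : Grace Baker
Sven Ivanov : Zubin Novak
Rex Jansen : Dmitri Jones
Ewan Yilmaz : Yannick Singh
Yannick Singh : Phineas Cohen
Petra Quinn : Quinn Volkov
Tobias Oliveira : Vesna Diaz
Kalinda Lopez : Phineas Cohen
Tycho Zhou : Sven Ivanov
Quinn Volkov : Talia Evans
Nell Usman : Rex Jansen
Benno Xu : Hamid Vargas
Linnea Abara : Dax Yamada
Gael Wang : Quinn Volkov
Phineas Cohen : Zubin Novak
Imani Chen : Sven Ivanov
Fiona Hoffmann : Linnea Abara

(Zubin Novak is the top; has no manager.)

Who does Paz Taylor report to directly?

Vesna Diaz

Paz Taylor reports directly to Vesna Diaz.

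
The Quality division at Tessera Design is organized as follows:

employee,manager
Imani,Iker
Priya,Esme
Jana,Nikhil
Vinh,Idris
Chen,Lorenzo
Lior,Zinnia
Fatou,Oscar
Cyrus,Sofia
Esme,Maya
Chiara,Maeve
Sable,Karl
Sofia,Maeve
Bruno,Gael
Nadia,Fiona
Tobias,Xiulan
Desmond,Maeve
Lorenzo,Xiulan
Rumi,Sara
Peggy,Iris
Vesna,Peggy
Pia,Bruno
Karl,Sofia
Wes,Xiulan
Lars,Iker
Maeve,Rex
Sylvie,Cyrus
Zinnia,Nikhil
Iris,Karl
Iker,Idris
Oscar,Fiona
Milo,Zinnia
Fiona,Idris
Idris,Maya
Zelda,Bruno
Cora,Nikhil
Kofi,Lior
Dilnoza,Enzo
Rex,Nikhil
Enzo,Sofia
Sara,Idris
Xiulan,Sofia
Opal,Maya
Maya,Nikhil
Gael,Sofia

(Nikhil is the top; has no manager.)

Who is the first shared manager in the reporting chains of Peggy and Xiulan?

Sofia

Peggy's chain of managers is Iris, Karl, Sofia, Maeve, Rex, Nikhil. Xiulan's chain of managers is Sofia, Maeve, Rex, Nikhil. The first manager that appears in both chains is Sofia.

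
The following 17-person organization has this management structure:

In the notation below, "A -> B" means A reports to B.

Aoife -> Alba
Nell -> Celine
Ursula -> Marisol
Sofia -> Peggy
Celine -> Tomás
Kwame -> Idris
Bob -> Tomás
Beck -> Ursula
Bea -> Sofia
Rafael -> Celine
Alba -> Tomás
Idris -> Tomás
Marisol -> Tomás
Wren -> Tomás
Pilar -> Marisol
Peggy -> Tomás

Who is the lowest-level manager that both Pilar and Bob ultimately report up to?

Pilar's chain of managers is Marisol, Tomás. Bob's chain of managers is Tomás. The first manager that appears in both chains is Tomás.

Tomás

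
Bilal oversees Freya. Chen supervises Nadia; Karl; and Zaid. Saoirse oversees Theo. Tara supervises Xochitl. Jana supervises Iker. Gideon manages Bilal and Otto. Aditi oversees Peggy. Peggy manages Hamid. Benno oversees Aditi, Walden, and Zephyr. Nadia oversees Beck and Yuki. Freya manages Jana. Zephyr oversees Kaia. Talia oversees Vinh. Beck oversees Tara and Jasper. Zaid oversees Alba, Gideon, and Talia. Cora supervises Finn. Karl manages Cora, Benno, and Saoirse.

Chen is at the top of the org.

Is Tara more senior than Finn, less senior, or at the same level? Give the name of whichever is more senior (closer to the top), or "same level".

Both Tara and Finn are 3 levels below Chen.

same level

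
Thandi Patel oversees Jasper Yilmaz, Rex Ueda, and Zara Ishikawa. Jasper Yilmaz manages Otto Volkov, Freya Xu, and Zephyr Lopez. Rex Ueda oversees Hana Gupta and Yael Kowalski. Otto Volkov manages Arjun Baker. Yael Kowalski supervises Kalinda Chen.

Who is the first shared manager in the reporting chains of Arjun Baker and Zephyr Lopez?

Arjun Baker's chain of managers is Otto Volkov, Jasper Yilmaz, Thandi Patel. Zephyr Lopez's chain of managers is Jasper Yilmaz, Thandi Patel. The first manager that appears in both chains is Jasper Yilmaz.

Jasper Yilmaz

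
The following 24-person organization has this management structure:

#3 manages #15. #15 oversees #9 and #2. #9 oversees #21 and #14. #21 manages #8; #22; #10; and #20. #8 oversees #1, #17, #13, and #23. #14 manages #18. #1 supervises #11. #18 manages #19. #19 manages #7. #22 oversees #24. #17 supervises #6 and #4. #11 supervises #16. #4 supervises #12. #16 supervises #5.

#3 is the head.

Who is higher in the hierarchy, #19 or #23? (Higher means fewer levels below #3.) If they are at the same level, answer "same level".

Both #19 and #23 are 5 levels below #3.

same level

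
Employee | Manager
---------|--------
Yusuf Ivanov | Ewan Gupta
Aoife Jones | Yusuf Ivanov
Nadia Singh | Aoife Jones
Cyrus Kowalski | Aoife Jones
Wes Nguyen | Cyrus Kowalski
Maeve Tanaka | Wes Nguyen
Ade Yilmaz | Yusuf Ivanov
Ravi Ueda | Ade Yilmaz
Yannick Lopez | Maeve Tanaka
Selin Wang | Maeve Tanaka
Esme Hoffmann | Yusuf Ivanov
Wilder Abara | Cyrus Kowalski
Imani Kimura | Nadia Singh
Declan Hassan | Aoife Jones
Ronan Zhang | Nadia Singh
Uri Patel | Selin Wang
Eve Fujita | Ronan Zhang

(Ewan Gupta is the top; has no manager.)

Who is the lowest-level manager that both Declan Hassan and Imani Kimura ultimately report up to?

Aoife Jones

Declan Hassan's chain of managers is Aoife Jones, Yusuf Ivanov, Ewan Gupta. Imani Kimura's chain of managers is Nadia Singh, Aoife Jones, Yusuf Ivanov, Ewan Gupta. The first manager that appears in both chains is Aoife Jones.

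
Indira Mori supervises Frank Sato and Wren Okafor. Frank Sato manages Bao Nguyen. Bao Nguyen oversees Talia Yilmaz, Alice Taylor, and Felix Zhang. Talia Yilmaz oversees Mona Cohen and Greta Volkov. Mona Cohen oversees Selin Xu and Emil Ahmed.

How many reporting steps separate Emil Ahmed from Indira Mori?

Chain from Emil Ahmed up to Indira Mori: Emil Ahmed → Mona Cohen → Talia Yilmaz → Bao Nguyen → Frank Sato → Indira Mori. That is 5 steps up, so Emil Ahmed is 5 levels below Indira Mori.

5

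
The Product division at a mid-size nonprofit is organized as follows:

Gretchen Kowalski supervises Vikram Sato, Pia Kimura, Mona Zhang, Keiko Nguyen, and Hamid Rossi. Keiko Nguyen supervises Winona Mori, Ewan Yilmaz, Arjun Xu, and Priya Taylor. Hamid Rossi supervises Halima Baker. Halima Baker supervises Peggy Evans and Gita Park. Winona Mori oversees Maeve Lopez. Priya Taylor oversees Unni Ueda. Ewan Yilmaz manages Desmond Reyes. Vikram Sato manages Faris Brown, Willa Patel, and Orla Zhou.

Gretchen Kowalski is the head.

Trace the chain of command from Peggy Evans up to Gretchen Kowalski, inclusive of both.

Peggy Evans -> Halima Baker -> Hamid Rossi -> Gretchen Kowalski

Peggy Evans reports to Halima Baker. Halima Baker reports to Hamid Rossi. Hamid Rossi reports to Gretchen Kowalski. Gretchen Kowalski is at the top.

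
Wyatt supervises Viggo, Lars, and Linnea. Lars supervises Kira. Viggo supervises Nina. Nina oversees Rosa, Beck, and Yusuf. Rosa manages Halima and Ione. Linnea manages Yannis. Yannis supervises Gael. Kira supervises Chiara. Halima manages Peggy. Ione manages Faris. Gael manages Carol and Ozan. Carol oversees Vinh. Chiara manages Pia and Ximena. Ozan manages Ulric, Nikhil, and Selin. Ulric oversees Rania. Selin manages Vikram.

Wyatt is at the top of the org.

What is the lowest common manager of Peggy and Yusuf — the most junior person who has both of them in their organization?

Nina

Peggy's chain of managers is Halima, Rosa, Nina, Viggo, Wyatt. Yusuf's chain of managers is Nina, Viggo, Wyatt. The first manager that appears in both chains is Nina.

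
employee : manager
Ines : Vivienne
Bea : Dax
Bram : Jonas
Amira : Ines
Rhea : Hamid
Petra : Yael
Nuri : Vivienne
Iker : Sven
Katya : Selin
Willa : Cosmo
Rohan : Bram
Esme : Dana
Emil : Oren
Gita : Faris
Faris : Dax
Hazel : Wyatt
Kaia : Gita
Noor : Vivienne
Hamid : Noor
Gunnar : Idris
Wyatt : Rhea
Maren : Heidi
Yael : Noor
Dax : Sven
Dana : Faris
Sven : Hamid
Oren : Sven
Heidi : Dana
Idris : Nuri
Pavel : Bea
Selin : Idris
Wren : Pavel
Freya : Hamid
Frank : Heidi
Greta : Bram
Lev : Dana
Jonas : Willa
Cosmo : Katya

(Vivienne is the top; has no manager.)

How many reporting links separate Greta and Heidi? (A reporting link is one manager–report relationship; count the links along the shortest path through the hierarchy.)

16

Greta is 9 levels below Vivienne, and Heidi is 7 levels below Vivienne (their lowest common manager). The shortest path runs up from Greta to Vivienne and back down to Heidi: 9 + 7 = 16 links.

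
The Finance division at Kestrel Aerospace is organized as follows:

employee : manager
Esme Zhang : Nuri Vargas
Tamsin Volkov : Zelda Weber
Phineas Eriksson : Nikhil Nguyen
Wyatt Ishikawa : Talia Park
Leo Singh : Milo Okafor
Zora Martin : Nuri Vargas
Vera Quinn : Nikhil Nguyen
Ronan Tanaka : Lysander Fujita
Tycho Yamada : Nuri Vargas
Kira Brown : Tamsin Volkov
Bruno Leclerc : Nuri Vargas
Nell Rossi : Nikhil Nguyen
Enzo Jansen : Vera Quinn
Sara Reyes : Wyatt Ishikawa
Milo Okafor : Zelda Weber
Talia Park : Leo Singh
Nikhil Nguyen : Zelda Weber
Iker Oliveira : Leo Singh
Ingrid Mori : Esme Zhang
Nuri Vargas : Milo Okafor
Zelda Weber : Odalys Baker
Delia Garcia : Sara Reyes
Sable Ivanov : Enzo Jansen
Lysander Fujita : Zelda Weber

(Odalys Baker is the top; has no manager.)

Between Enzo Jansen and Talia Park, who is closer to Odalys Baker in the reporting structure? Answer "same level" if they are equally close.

Both Enzo Jansen and Talia Park are 4 levels below Odalys Baker.

same level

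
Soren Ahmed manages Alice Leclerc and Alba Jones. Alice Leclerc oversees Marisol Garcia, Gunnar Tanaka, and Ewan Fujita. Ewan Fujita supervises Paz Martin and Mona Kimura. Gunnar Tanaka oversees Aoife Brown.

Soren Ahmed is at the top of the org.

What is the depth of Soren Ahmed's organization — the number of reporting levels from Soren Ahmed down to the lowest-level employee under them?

3

The longest chain under Soren Ahmed runs Soren Ahmed → Alice Leclerc → Gunnar Tanaka → Aoife Brown, which is 3 levels below Soren Ahmed.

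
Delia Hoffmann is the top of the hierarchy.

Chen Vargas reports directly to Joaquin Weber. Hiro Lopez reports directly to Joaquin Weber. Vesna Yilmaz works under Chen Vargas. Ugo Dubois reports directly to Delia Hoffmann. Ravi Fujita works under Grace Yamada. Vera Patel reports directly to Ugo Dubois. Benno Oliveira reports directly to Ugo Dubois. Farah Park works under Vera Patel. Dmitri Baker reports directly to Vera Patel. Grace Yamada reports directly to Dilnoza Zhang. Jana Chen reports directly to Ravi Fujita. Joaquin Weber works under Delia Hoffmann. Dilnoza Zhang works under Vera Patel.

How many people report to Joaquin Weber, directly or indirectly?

Joaquin Weber directly manages Chen Vargas, Hiro Lopez. Under Chen Vargas: Vesna Yilmaz (1). Hiro Lopez has no reports. So Joaquin Weber's organization is 2 direct reports plus everyone under them: 2 + 1 = 3.

3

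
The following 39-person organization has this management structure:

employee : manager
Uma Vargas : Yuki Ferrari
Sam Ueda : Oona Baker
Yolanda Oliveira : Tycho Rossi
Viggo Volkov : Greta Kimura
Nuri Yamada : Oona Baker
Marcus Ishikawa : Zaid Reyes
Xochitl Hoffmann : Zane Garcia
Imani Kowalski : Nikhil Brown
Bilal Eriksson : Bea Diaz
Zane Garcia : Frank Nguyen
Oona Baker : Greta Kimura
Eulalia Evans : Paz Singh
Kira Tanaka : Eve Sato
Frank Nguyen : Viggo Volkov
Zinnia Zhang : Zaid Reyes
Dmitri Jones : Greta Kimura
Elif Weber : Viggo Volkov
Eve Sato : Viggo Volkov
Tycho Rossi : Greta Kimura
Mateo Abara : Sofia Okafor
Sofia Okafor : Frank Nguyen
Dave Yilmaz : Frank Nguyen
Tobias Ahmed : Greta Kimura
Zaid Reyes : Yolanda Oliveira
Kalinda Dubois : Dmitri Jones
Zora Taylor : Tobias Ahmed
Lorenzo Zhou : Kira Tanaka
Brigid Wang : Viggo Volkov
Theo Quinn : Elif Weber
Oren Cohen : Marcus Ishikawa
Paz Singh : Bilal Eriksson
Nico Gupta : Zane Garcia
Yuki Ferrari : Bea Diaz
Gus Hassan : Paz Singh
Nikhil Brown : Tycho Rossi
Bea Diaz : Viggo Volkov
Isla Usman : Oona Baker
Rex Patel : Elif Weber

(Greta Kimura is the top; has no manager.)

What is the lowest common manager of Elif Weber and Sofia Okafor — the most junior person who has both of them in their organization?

Elif Weber's chain of managers is Viggo Volkov, Greta Kimura. Sofia Okafor's chain of managers is Frank Nguyen, Viggo Volkov, Greta Kimura. The first manager that appears in both chains is Viggo Volkov.

Viggo Volkov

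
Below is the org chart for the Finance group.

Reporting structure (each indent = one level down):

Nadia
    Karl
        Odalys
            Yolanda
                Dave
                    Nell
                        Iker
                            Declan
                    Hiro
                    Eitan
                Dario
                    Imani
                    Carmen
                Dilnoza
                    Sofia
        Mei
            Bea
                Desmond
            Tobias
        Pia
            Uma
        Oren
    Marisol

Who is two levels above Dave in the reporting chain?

Dave reports to Yolanda, and Yolanda reports to Odalys. So Dave's skip-level manager is Odalys.

Odalys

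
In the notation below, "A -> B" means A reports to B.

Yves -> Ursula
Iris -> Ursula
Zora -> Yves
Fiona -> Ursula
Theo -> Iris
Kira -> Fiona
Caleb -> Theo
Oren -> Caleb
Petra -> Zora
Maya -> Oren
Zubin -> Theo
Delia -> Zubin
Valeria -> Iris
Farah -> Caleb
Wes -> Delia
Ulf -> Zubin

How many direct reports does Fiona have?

Fiona directly manages Kira. That is 1 direct report.

1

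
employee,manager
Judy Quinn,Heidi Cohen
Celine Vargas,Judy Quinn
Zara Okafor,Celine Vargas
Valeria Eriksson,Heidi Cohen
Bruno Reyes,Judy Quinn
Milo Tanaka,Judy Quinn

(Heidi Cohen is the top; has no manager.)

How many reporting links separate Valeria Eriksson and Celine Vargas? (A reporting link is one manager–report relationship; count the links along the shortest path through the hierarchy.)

Valeria Eriksson is 1 level below Heidi Cohen, and Celine Vargas is 2 levels below Heidi Cohen (their lowest common manager). The shortest path runs up from Valeria Eriksson to Heidi Cohen and back down to Celine Vargas: 1 + 2 = 3 links.

3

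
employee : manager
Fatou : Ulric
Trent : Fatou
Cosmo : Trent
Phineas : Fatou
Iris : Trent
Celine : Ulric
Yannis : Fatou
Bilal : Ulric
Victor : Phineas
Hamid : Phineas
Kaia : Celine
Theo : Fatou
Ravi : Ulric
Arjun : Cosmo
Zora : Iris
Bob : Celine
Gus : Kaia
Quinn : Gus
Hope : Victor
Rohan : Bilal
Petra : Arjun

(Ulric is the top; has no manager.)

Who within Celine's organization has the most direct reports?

Direct-report counts within Celine's organization: Celine has 2; Kaia has 1; Gus has 1. The largest is 2, held by Celine.

Celine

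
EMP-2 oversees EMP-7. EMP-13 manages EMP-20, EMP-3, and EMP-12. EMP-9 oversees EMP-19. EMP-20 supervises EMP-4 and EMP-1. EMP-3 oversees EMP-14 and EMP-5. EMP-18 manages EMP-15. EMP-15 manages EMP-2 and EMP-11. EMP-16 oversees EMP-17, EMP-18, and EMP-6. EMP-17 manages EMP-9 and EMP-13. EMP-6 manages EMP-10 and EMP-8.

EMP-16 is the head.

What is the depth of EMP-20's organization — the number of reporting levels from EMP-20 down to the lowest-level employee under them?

1

The longest chain under EMP-20 runs EMP-20 → EMP-1, which is 1 level below EMP-20.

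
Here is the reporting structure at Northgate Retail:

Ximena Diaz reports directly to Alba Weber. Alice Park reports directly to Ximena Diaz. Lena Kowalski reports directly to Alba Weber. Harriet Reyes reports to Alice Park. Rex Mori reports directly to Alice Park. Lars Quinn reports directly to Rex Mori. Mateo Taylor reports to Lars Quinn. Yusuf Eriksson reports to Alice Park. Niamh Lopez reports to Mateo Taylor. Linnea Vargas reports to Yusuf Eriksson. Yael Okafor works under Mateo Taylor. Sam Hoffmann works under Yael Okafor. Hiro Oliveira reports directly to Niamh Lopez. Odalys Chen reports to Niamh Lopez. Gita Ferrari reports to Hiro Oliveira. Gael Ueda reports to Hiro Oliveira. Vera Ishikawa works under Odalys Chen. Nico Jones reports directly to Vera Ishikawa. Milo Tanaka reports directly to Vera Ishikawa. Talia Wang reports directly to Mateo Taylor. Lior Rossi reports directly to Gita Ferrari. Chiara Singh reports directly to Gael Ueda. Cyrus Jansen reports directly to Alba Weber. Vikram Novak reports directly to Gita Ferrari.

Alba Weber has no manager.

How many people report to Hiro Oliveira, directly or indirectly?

5

Hiro Oliveira directly manages Gita Ferrari, Gael Ueda. Under Gita Ferrari: Vikram Novak, Lior Rossi (2). Under Gael Ueda: Chiara Singh (1). So Hiro Oliveira's organization is 2 direct reports plus everyone under them: 3 + 2 = 5.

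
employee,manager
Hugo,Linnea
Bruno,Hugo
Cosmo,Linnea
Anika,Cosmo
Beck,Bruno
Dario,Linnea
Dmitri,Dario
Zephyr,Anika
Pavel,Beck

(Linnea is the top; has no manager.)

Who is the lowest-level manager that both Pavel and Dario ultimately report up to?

Pavel's chain of managers is Beck, Bruno, Hugo, Linnea. Dario's chain of managers is Linnea. The first manager that appears in both chains is Linnea.

Linnea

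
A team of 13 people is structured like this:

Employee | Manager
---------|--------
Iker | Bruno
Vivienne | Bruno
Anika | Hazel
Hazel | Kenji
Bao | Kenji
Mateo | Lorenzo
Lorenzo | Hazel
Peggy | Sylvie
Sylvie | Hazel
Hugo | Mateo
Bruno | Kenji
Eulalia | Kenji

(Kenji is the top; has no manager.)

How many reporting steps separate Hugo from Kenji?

4

Chain from Hugo up to Kenji: Hugo → Mateo → Lorenzo → Hazel → Kenji. That is 4 steps up, so Hugo is 4 levels below Kenji.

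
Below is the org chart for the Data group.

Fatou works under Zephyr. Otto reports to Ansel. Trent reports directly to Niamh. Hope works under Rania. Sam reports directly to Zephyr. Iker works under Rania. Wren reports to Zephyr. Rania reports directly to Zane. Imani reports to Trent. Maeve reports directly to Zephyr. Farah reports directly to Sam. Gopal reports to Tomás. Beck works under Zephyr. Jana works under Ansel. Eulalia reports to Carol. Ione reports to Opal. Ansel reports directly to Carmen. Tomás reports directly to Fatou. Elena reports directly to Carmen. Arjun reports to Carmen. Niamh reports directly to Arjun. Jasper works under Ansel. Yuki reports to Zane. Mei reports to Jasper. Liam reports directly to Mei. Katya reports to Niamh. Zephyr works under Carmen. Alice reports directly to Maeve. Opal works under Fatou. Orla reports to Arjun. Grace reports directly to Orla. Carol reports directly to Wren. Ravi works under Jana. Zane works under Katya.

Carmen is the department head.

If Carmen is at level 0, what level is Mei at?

Chain from Mei up to Carmen: Mei → Jasper → Ansel → Carmen. That is 3 steps up, so Mei is 3 levels below Carmen.

3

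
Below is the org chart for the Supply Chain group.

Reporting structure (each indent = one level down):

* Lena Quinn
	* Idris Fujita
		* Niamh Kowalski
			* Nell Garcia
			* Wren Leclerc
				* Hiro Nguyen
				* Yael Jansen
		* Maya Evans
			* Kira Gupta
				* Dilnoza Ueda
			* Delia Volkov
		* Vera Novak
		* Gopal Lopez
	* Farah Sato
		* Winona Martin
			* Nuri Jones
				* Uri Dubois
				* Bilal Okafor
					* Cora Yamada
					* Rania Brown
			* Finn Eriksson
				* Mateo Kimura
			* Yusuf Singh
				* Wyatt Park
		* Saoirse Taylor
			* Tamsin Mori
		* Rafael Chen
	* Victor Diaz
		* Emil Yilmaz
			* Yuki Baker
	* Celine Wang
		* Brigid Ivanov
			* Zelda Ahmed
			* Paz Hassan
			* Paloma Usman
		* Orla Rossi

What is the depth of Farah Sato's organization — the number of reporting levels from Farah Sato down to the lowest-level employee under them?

The longest chain under Farah Sato runs Farah Sato → Winona Martin → Nuri Jones → Bilal Okafor → Rania Brown, which is 4 levels below Farah Sato.

4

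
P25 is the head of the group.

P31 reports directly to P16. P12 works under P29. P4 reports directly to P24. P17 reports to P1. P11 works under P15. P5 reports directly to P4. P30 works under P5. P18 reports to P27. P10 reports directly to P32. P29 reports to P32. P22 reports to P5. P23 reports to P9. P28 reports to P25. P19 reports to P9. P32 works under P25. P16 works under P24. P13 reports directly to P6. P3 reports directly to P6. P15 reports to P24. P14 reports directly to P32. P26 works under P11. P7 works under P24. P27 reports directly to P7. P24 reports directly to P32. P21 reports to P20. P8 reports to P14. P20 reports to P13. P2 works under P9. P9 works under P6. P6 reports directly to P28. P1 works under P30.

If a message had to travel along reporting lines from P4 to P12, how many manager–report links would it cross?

P4 is 2 levels below P32, and P12 is 2 levels below P32 (their lowest common manager). The shortest path runs up from P4 to P32 and back down to P12: 2 + 2 = 4 links.

4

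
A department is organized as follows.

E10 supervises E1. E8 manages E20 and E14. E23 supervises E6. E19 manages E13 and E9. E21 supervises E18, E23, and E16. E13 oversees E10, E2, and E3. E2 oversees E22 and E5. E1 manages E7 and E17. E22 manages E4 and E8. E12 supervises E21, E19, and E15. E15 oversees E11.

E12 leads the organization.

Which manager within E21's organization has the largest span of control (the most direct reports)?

E21

Direct-report counts within E21's organization: E21 has 3; E23 has 1. The largest is 3, held by E21.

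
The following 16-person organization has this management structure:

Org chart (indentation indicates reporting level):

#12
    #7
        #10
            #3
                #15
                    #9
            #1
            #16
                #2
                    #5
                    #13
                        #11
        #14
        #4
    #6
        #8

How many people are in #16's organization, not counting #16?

4

#16 directly manages #2. Under #2: #13, #11, #5 (3). That's 4 in total.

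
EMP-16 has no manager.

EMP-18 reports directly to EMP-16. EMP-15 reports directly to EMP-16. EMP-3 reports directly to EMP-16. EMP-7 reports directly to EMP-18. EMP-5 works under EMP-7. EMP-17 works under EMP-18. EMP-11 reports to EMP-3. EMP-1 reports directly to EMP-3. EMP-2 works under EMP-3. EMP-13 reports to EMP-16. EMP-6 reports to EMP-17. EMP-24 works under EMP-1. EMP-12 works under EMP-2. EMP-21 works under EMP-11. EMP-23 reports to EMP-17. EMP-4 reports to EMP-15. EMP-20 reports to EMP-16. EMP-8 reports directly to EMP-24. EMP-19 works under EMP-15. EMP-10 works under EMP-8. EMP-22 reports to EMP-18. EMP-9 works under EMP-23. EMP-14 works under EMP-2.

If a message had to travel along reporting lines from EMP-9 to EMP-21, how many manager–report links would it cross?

EMP-9 is 4 levels below EMP-16, and EMP-21 is 3 levels below EMP-16 (their lowest common manager). The shortest path runs up from EMP-9 to EMP-16 and back down to EMP-21: 4 + 3 = 7 links.

7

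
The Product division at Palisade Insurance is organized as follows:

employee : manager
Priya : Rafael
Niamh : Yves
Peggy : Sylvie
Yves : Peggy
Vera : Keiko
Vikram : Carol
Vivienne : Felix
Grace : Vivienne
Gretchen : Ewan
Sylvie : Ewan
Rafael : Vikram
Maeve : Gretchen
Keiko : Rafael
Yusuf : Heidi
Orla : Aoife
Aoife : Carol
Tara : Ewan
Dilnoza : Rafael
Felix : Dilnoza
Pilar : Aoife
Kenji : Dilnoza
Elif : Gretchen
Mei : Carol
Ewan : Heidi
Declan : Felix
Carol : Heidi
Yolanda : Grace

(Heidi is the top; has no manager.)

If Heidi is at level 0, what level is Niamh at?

5

Chain from Niamh up to Heidi: Niamh → Yves → Peggy → Sylvie → Ewan → Heidi. That is 5 steps up, so Niamh is 5 levels below Heidi.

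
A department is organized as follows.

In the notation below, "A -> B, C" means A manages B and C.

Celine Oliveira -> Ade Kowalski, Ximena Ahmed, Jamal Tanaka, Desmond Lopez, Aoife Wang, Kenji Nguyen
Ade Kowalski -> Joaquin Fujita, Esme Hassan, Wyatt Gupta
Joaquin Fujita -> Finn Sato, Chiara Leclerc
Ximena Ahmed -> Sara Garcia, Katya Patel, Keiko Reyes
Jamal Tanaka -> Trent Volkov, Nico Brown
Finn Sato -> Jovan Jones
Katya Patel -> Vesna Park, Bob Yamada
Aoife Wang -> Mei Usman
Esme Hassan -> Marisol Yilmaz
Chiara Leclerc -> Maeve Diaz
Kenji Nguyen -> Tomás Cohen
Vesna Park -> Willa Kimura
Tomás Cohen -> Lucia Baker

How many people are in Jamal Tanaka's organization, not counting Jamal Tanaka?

2

Jamal Tanaka directly manages Trent Volkov, Nico Brown. Trent Volkov has no reports. Nico Brown has no reports. So Jamal Tanaka's organization is 2 direct reports plus everyone under them: 1 + 1 = 2.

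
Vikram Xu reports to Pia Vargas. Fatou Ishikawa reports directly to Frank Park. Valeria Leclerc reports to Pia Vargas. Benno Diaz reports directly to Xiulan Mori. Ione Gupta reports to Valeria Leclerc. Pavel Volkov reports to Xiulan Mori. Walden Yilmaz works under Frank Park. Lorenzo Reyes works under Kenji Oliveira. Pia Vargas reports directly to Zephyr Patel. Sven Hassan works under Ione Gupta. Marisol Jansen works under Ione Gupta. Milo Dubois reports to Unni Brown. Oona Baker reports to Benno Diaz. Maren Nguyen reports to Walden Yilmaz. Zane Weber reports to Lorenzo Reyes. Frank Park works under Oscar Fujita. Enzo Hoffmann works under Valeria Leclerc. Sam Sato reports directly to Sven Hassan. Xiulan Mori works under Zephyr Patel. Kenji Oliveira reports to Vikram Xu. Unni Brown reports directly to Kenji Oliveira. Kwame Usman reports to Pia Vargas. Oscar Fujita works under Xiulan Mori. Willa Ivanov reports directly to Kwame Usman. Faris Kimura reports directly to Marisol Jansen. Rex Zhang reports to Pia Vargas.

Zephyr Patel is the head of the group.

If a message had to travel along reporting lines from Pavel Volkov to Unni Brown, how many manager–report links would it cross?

6

Pavel Volkov is 2 levels below Zephyr Patel, and Unni Brown is 4 levels below Zephyr Patel (their lowest common manager). The shortest path runs up from Pavel Volkov to Zephyr Patel and back down to Unni Brown: 2 + 4 = 6 links.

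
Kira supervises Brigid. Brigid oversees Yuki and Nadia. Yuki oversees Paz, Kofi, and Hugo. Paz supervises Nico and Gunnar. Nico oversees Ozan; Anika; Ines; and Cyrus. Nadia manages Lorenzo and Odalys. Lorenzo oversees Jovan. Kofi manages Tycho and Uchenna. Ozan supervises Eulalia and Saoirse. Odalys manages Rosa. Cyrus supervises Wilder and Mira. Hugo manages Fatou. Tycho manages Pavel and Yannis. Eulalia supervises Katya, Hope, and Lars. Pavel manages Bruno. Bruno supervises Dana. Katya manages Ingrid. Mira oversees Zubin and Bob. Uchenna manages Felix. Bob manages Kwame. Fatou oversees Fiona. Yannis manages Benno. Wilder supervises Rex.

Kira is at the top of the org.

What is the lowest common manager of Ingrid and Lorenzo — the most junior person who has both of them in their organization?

Brigid

Ingrid's chain of managers is Katya, Eulalia, Ozan, Nico, Paz, Yuki, Brigid, Kira. Lorenzo's chain of managers is Nadia, Brigid, Kira. The first manager that appears in both chains is Brigid.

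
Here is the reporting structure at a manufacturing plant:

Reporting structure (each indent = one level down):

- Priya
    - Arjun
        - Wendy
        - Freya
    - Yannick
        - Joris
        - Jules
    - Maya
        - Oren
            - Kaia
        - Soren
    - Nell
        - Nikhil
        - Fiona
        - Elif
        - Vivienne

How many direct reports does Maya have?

2

Maya directly manages Oren, Soren. That is 2 direct reports.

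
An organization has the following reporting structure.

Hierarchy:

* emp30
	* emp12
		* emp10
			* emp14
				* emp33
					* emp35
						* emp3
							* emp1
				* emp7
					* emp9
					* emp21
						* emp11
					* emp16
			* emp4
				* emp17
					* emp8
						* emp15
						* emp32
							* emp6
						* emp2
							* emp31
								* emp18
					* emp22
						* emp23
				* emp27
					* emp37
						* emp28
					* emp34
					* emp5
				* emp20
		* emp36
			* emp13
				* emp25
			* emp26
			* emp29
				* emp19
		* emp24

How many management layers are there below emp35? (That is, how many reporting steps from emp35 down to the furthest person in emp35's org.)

2

The longest chain under emp35 runs emp35 → emp3 → emp1, which is 2 levels below emp35.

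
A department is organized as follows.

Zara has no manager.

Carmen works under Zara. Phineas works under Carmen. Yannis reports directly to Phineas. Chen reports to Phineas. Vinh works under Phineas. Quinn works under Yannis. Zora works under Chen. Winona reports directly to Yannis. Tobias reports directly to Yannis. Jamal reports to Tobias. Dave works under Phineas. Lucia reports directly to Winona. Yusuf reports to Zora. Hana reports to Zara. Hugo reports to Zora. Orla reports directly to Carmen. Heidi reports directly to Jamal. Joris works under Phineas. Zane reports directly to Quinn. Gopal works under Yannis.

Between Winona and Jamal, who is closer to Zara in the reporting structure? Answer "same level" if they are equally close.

Winona

Winona is 4 levels below Zara; Jamal is 5. Winona is higher.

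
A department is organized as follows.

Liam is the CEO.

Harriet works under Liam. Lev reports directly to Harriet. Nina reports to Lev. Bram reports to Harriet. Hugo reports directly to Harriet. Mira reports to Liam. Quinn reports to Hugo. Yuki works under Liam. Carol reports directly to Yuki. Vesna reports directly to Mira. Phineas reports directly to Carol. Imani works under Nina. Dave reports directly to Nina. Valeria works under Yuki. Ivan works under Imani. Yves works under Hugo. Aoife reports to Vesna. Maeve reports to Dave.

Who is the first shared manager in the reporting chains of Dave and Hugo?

Harriet

Dave's chain of managers is Nina, Lev, Harriet, Liam. Hugo's chain of managers is Harriet, Liam. The first manager that appears in both chains is Harriet.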